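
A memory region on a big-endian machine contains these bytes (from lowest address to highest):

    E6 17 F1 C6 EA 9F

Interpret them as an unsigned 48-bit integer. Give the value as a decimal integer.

252990514981535

Big-endian: lowest address holds the most-significant byte.
The bytes are already most-significant first: 0xE617F1C6EA9F.
0xE617F1C6EA9F = 252990514981535.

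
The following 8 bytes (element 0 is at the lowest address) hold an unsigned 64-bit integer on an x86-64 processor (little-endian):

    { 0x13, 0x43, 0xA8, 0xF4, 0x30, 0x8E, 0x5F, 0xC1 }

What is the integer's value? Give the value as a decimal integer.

13934012113021846291

In little-endian order the low byte comes first in memory.
Reassemble most-significant byte first: C1 5F 8E 30 F4 A8 43 13 → 0xC15F8E30F4A84313.
0xC15F8E30F4A84313 = 13934012113021846291.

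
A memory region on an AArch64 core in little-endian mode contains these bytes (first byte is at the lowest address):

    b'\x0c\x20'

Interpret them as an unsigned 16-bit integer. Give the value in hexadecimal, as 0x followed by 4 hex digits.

Little-endian: lowest address holds the least-significant byte.
Reassemble most-significant byte first: 20 0C → 0x200C.

0x200C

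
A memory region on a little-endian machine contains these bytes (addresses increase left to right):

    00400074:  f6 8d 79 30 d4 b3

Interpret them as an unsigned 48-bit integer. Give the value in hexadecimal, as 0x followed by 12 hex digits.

0xB3D430798DF6

In little-endian order the low byte comes first in memory.
Reassemble most-significant byte first: B3 D4 30 79 8D F6 → 0xB3D430798DF6.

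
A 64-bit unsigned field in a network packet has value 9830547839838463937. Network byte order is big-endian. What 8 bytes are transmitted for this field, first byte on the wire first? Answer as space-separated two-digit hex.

9830547839838463937 in hexadecimal, padded to 64 bits, is 0x886D1F2D050E27C1.
Split into bytes (most-significant first): 88 6D 1F 2D 05 0E 27 C1.
Big-endian: lowest address holds the most-significant byte.
So the memory order matches the most-significant-first order: 88 6D 1F 2D 05 0E 27 C1.

88 6D 1F 2D 05 0E 27 C1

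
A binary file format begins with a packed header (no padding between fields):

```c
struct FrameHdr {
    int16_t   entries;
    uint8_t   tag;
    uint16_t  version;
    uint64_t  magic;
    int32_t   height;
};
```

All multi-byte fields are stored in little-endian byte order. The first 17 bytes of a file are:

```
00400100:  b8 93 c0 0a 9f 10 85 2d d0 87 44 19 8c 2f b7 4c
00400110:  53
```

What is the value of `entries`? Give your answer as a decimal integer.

-27720

`entries` is the first field, at byte offset 0, occupying 2 bytes.
Bytes at offsets 0..1: B8 93.
Little-endian stores the least-significant byte at the lowest address.
Reassemble most-significant byte first: 93 B8 → 0x93B8.
Top bit is set, so as a signed 16-bit value this is 0x93B8 − 2^16 = -27720.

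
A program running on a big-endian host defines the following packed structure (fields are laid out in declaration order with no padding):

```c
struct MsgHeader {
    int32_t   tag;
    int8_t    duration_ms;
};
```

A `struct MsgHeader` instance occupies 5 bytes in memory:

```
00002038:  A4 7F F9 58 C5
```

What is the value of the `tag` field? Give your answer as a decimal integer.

-1535116968

`tag` is the first field, at byte offset 0, occupying 4 bytes.
Bytes at offsets 0..3: A4 7F F9 58.
Big-endian stores the most-significant byte at the lowest address.
The bytes are already most-significant first: 0xA47FF958.
Top bit is set, so as a signed 32-bit value this is 0xA47FF958 − 2^32 = -1535116968.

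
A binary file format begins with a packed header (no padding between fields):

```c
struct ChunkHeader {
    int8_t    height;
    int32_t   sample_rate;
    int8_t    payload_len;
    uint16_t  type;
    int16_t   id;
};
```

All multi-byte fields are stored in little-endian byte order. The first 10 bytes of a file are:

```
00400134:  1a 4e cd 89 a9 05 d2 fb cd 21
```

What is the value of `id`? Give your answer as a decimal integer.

`id` follows `height` (1 B), `sample_rate` (4 B), `payload_len` (1 B), `type` (2 B), so it starts at offset 1 + 4 + 1 + 2 = 8 and occupies 2 bytes.
Bytes at offsets 8..9: CD 21.
Little-endian stores the least-significant byte at the lowest address.
Reassemble most-significant byte first: 21 CD → 0x21CD.
0x21CD = 8653.

8653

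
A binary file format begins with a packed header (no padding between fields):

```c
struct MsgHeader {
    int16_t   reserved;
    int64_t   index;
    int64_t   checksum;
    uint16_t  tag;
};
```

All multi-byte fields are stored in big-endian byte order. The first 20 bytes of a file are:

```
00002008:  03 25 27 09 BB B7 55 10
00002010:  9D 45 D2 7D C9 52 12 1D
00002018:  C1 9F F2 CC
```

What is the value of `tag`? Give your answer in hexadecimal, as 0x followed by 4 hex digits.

0xF2CC

`tag` follows `reserved` (2 B), `index` (8 B), `checksum` (8 B), so it starts at offset 2 + 8 + 8 = 18 and occupies 2 bytes.
Bytes at offsets 18..19: F2 CC.
Big-endian stores the most-significant byte at the lowest address.
The bytes are already most-significant first: 0xF2CC.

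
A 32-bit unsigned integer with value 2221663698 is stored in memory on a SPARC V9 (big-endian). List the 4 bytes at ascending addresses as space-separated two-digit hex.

2221663698 in hexadecimal, padded to 32 bits, is 0x846BE5D2.
Split into bytes (most-significant first): 84 6B E5 D2.
Big-endian stores the most-significant byte at the lowest address.
So the memory order matches the most-significant-first order: 84 6B E5 D2.

84 6B E5 D2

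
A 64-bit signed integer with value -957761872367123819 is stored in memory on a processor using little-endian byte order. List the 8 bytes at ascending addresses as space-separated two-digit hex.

95 02 25 CA A6 58 B5 F2

Two's complement of -957761872367123819 in 64 bits: 957761872367123819 = 0x0D4AA75935DAFD6B; invert → 0xF2B558A6CA250294; add 1 → 0xF2B558A6CA250295.
Split into bytes (most-significant first): F2 B5 58 A6 CA 25 02 95.
Little-endian: lowest address holds the least-significant byte.
So at ascending addresses the bytes are 95 02 25 CA A6 58 B5 F2.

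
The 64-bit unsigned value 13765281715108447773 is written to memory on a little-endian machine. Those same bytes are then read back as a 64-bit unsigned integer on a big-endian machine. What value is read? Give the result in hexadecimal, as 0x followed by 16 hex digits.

13765281715108447773 in 64-bit hexadecimal is 0xBF081AC9CE38061D.
Stored little-endian, the bytes at ascending addresses are 1D 06 38 CE C9 1A 08 BF.
Read back as big-endian, the last byte is least significant, giving 0x1D0638CEC91A08BF.

0x1D0638CEC91A08BF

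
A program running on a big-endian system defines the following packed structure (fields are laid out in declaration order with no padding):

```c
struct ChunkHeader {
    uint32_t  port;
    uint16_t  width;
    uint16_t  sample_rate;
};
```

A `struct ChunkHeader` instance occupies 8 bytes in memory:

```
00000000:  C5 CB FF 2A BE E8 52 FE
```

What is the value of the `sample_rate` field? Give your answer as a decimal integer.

21246

`sample_rate` follows `port` (4 B), `width` (2 B), so it starts at offset 4 + 2 = 6 and occupies 2 bytes.
Bytes at offsets 6..7: 52 FE.
In big-endian order the high byte comes first in memory.
The bytes are already most-significant first: 0x52FE.
0x52FE = 21246.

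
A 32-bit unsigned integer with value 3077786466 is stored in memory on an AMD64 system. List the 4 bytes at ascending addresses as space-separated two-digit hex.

3077786466 in hexadecimal, padded to 32 bits, is 0xB7734B62.
Split into bytes (most-significant first): B7 73 4B 62.
Little-endian: lowest address holds the least-significant byte.
So at ascending addresses the bytes are 62 4B 73 B7.

62 4B 73 B7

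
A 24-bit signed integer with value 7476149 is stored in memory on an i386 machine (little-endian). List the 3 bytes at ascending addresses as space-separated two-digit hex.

B5 13 72

7476149 in hexadecimal, padded to 24 bits, is 0x7213B5.
Split into bytes (most-significant first): 72 13 B5.
Little-endian: lowest address holds the least-significant byte.
So at ascending addresses the bytes are B5 13 72.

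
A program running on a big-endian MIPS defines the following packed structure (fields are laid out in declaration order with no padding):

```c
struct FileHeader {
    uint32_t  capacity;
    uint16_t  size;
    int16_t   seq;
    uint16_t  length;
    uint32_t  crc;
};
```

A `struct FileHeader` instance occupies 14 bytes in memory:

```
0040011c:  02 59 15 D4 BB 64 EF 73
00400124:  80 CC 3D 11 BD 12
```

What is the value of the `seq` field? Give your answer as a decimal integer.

`seq` follows `capacity` (4 B), `size` (2 B), so it starts at offset 4 + 2 = 6 and occupies 2 bytes.
Bytes at offsets 6..7: EF 73.
In big-endian order the high byte comes first in memory.
The bytes are already most-significant first: 0xEF73.
Top bit is set, so as a signed 16-bit value this is 0xEF73 − 2^16 = -4237.

-4237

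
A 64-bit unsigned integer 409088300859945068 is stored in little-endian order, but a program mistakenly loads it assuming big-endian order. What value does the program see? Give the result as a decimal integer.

409088300859945068 in 64-bit hexadecimal is 0x05AD5FA46686706C.
Stored little-endian, the bytes at ascending addresses are 6C 70 86 66 A4 5F AD 05.
Read back as big-endian, the last byte is least significant, giving 0x6C708666A45FAD05.
0x6C708666A45FAD05 = 7813893128890330373.

7813893128890330373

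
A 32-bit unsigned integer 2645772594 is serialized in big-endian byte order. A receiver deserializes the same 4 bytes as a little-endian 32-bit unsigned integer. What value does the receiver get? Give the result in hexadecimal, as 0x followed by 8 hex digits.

2645772594 in 32-bit hexadecimal is 0x9DB34932.
Stored big-endian, the bytes at ascending addresses are 9D B3 49 32.
Read back as little-endian, the first byte is least significant, giving 0x3249B39D.

0x3249B39D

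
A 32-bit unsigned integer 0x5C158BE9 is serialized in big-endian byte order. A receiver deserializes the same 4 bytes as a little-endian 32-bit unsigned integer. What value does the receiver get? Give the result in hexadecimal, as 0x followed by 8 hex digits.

Stored big-endian, the bytes at ascending addresses are 5C 15 8B E9.
Read back as little-endian, the first byte is least significant, giving 0xE98B155C.

0xE98B155C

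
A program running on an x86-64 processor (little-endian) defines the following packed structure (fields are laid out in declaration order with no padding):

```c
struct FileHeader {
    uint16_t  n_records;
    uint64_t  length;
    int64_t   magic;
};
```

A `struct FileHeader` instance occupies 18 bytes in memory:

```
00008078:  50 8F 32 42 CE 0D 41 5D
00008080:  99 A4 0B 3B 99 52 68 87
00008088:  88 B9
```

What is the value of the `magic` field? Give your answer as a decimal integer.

-5077659697728111861

`magic` follows `n_records` (2 B), `length` (8 B), so it starts at offset 2 + 8 = 10 and occupies 8 bytes.
Bytes at offsets 10..17: 0B 3B 99 52 68 87 88 B9.
Little-endian stores the least-significant byte at the lowest address.
Reassemble most-significant byte first: B9 88 87 68 52 99 3B 0B → 0xB988876852993B0B.
Top bit is set, so as a signed 64-bit value this is 0xB988876852993B0B − 2^64 = -5077659697728111861.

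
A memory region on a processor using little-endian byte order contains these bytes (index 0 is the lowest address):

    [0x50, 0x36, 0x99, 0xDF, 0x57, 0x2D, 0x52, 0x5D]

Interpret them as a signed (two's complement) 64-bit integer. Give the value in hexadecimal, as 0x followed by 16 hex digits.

0x5D522D57DF993650

Little-endian: lowest address holds the least-significant byte.
Reassemble most-significant byte first: 5D 52 2D 57 DF 99 36 50 → 0x5D522D57DF993650.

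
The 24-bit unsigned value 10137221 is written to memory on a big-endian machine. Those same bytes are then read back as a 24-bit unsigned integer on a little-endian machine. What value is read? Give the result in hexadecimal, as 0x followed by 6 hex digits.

10137221 in 24-bit hexadecimal is 0x9AAE85.
Stored big-endian, the bytes at ascending addresses are 9A AE 85.
Read back as little-endian, the first byte is least significant, giving 0x85AE9A.

0x85AE9A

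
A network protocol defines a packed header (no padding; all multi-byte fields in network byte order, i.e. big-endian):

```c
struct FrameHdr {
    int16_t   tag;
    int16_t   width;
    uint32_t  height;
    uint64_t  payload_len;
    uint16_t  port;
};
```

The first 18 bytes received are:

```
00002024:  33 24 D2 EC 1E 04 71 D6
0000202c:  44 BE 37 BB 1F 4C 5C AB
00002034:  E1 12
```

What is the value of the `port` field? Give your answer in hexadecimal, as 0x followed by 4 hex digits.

`port` follows `tag` (2 B), `width` (2 B), `height` (4 B), `payload_len` (8 B), so it starts at offset 2 + 2 + 4 + 8 = 16 and occupies 2 bytes.
Bytes at offsets 16..17: E1 12.
Big-endian: lowest address holds the most-significant byte.
The bytes are already most-significant first: 0xE112.

0xE112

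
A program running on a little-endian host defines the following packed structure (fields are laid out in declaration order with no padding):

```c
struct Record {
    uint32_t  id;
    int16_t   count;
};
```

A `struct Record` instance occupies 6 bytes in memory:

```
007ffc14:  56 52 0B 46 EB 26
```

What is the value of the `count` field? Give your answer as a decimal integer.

9963

`count` follows `id` (4 bytes), so it starts at byte offset 4 and occupies 2 bytes.
Bytes at offsets 4..5: EB 26.
Little-endian stores the least-significant byte at the lowest address.
Reassemble most-significant byte first: 26 EB → 0x26EB.
0x26EB = 9963.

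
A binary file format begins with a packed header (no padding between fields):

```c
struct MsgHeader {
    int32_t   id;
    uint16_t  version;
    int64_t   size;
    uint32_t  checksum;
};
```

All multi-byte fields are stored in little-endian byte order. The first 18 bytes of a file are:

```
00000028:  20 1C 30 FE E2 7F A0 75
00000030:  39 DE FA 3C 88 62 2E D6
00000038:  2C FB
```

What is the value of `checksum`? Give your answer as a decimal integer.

4214019630

`checksum` follows `id` (4 B), `version` (2 B), `size` (8 B), so it starts at offset 4 + 2 + 8 = 14 and occupies 4 bytes.
Bytes at offsets 14..17: 2E D6 2C FB.
Little-endian stores the least-significant byte at the lowest address.
Reassemble most-significant byte first: FB 2C D6 2E → 0xFB2CD62E.
0xFB2CD62E = 4214019630.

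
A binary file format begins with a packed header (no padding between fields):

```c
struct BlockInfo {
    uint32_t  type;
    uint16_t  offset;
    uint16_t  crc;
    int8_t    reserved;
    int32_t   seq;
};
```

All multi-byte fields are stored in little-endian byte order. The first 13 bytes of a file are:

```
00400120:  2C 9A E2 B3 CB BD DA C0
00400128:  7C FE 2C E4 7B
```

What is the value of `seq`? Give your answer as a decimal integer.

2078551294

`seq` follows `type` (4 B), `offset` (2 B), `crc` (2 B), `reserved` (1 B), so it starts at offset 4 + 2 + 2 + 1 = 9 and occupies 4 bytes.
Bytes at offsets 9..12: FE 2C E4 7B.
Little-endian stores the least-significant byte at the lowest address.
Reassemble most-significant byte first: 7B E4 2C FE → 0x7BE42CFE.
0x7BE42CFE = 2078551294.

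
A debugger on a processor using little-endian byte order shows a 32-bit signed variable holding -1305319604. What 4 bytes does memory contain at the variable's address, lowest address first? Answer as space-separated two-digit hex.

4C 67 32 B2

Two's complement of -1305319604 in 32 bits: 1305319604 = 0x4DCD98B4; invert → 0xB232674B; add 1 → 0xB232674C.
Split into bytes (most-significant first): B2 32 67 4C.
Little-endian stores the least-significant byte at the lowest address.
So at ascending addresses the bytes are 4C 67 32 B2.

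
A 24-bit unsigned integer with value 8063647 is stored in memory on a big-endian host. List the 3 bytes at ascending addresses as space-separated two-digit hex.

8063647 in hexadecimal, padded to 24 bits, is 0x7B0A9F.
Split into bytes (most-significant first): 7B 0A 9F.
In big-endian order the high byte comes first in memory.
So the memory order matches the most-significant-first order: 7B 0A 9F.

7B 0A 9F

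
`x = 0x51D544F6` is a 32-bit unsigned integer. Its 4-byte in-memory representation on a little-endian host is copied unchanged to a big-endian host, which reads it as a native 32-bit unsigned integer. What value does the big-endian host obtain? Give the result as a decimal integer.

Stored little-endian, the bytes at ascending addresses are F6 44 D5 51.
Read back as big-endian, the last byte is least significant, giving 0xF644D551.
0xF644D551 = 4131706193.

4131706193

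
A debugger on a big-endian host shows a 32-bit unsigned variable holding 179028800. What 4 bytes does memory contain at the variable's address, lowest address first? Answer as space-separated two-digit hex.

179028800 in hexadecimal, padded to 32 bits, is 0x0AABC340.
Split into bytes (most-significant first): 0A AB C3 40.
Big-endian stores the most-significant byte at the lowest address.
So the memory order matches the most-significant-first order: 0A AB C3 40.

0A AB C3 40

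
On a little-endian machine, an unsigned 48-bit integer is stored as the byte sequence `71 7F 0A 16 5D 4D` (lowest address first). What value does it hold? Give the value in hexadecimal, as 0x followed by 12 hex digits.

0x4D5D160A7F71

Little-endian: lowest address holds the least-significant byte.
Reassemble most-significant byte first: 4D 5D 16 0A 7F 71 → 0x4D5D160A7F71.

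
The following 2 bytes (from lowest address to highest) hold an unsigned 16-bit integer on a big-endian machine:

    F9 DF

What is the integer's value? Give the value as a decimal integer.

63967

Big-endian: lowest address holds the most-significant byte.
The bytes are already most-significant first: 0xF9DF.
0xF9DF = 63967.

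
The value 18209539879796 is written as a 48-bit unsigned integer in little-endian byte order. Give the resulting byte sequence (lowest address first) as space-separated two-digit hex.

18209539879796 in hexadecimal, padded to 48 bits, is 0x108FBD27F374.
Split into bytes (most-significant first): 10 8F BD 27 F3 74.
In little-endian order the low byte comes first in memory.
So at ascending addresses the bytes are 74 F3 27 BD 8F 10.

74 F3 27 BD 8F 10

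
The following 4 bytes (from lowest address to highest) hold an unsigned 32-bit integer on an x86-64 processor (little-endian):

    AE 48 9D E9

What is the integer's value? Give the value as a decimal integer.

3919399086

In little-endian order the low byte comes first in memory.
Reassemble most-significant byte first: E9 9D 48 AE → 0xE99D48AE.
0xE99D48AE = 3919399086.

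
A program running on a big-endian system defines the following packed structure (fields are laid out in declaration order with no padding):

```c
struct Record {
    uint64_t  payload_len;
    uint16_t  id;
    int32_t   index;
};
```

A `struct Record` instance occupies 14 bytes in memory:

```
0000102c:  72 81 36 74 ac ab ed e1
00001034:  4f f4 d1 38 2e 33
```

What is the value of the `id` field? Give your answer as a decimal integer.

20468

`id` follows `payload_len` (8 bytes), so it starts at byte offset 8 and occupies 2 bytes.
Bytes at offsets 8..9: 4F F4.
Big-endian: lowest address holds the most-significant byte.
The bytes are already most-significant first: 0x4FF4.
0x4FF4 = 20468.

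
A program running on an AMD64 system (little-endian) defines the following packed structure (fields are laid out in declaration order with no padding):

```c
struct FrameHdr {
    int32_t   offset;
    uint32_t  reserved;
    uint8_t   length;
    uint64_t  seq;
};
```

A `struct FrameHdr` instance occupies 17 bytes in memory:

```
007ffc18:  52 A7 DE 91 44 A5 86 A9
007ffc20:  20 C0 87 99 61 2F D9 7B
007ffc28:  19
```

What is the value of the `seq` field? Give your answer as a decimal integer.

`seq` follows `offset` (4 B), `reserved` (4 B), `length` (1 B), so it starts at offset 4 + 4 + 1 = 9 and occupies 8 bytes.
Bytes at offsets 9..16: C0 87 99 61 2F D9 7B 19.
In little-endian order the low byte comes first in memory.
Reassemble most-significant byte first: 19 7B D9 2F 61 99 87 C0 → 0x197BD92F619987C0.
0x197BD92F619987C0 = 1836300070607751104.

1836300070607751104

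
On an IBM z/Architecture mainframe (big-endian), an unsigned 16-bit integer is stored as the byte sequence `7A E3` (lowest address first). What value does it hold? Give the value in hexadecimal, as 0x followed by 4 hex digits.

In big-endian order the high byte comes first in memory.
The bytes are already most-significant first: 0x7AE3.

0x7AE3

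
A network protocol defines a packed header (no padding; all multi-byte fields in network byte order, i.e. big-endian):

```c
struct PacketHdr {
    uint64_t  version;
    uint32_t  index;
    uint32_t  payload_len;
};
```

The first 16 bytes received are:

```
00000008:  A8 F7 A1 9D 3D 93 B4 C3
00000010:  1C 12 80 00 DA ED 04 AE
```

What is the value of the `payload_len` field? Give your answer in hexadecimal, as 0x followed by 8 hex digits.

0xDAED04AE

`payload_len` follows `version` (8 B), `index` (4 B), so it starts at offset 8 + 4 = 12 and occupies 4 bytes.
Bytes at offsets 12..15: DA ED 04 AE.
In big-endian order the high byte comes first in memory.
The bytes are already most-significant first: 0xDAED04AE.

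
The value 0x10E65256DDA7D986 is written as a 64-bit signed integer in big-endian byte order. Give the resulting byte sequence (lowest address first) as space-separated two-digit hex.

Split into bytes (most-significant first): 10 E6 52 56 DD A7 D9 86.
Big-endian stores the most-significant byte at the lowest address.
So the memory order matches the most-significant-first order: 10 E6 52 56 DD A7 D9 86.

10 E6 52 56 DD A7 D9 86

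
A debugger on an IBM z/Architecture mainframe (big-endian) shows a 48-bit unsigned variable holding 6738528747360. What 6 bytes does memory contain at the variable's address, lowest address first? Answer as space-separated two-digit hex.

06 20 EF 9C BF 60

6738528747360 in hexadecimal, padded to 48 bits, is 0x0620EF9CBF60.
Split into bytes (most-significant first): 06 20 EF 9C BF 60.
In big-endian order the high byte comes first in memory.
So the memory order matches the most-significant-first order: 06 20 EF 9C BF 60.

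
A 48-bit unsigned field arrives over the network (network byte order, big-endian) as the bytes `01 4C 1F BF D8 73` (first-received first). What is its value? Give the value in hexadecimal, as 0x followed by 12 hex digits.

Big-endian: lowest address holds the most-significant byte.
The bytes are already most-significant first: 0x014C1FBFD873.

0x014C1FBFD873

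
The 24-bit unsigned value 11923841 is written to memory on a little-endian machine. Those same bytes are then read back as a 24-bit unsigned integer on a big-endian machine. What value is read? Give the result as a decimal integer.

8516021

11923841 in 24-bit hexadecimal is 0xB5F181.
Stored little-endian, the bytes at ascending addresses are 81 F1 B5.
Read back as big-endian, the last byte is least significant, giving 0x81F1B5.
0x81F1B5 = 8516021.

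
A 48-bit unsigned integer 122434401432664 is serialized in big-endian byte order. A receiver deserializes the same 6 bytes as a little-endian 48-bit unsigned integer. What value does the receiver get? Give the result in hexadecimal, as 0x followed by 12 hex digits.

122434401432664 in 48-bit hexadecimal is 0x6F5A7B017458.
Stored big-endian, the bytes at ascending addresses are 6F 5A 7B 01 74 58.
Read back as little-endian, the first byte is least significant, giving 0x5874017B5A6F.

0x5874017B5A6F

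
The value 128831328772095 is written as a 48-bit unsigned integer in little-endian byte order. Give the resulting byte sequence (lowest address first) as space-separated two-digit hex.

FF 5F 96 E1 2B 75

128831328772095 in hexadecimal, padded to 48 bits, is 0x752BE1965FFF.
Split into bytes (most-significant first): 75 2B E1 96 5F FF.
In little-endian order the low byte comes first in memory.
So at ascending addresses the bytes are FF 5F 96 E1 2B 75.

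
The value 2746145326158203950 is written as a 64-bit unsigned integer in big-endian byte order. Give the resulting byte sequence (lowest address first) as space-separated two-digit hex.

2746145326158203950 in hexadecimal, padded to 64 bits, is 0x261C449FDB424C2E.
Split into bytes (most-significant first): 26 1C 44 9F DB 42 4C 2E.
In big-endian order the high byte comes first in memory.
So the memory order matches the most-significant-first order: 26 1C 44 9F DB 42 4C 2E.

26 1C 44 9F DB 42 4C 2E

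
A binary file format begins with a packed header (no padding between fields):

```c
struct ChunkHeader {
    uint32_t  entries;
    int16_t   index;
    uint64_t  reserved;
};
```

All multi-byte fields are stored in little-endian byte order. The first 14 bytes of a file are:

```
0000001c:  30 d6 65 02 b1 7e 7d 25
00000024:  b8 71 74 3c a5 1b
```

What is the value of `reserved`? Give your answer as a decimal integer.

`reserved` follows `entries` (4 B), `index` (2 B), so it starts at offset 4 + 2 = 6 and occupies 8 bytes.
Bytes at offsets 6..13: 7D 25 B8 71 74 3C A5 1B.
Little-endian: lowest address holds the least-significant byte.
Reassemble most-significant byte first: 1B A5 3C 74 71 B8 25 7D → 0x1BA53C7471B8257D.
0x1BA53C7471B8257D = 1992064881003079037.

1992064881003079037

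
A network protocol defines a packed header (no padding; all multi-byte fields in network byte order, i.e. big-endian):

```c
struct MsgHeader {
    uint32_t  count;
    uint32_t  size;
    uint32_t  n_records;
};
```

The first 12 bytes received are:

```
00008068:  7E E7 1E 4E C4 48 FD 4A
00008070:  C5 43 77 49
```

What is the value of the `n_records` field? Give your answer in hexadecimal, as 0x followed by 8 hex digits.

`n_records` follows `count` (4 B), `size` (4 B), so it starts at offset 4 + 4 = 8 and occupies 4 bytes.
Bytes at offsets 8..11: C5 43 77 49.
Big-endian stores the most-significant byte at the lowest address.
The bytes are already most-significant first: 0xC5437749.

0xC5437749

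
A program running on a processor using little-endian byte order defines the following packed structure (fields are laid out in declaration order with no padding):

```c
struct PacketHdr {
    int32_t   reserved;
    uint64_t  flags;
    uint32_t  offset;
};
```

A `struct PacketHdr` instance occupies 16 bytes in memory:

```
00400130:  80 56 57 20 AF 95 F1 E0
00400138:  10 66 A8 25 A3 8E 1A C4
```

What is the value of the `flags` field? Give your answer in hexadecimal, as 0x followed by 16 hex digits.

0x25A86610E0F195AF

`flags` follows `reserved` (4 bytes), so it starts at byte offset 4 and occupies 8 bytes.
Bytes at offsets 4..11: AF 95 F1 E0 10 66 A8 25.
In little-endian order the low byte comes first in memory.
Reassemble most-significant byte first: 25 A8 66 10 E0 F1 95 AF → 0x25A86610E0F195AF.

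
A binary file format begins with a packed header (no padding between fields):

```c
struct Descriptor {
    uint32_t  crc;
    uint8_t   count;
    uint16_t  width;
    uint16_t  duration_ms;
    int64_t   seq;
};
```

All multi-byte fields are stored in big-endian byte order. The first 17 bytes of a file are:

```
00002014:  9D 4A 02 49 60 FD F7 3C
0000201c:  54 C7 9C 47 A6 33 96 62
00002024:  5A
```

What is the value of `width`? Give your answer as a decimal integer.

`width` follows `crc` (4 B), `count` (1 B), so it starts at offset 4 + 1 = 5 and occupies 2 bytes.
Bytes at offsets 5..6: FD F7.
Big-endian stores the most-significant byte at the lowest address.
The bytes are already most-significant first: 0xFDF7.
0xFDF7 = 65015.

65015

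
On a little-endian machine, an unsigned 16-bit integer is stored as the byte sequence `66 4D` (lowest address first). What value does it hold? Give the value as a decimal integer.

19814

Little-endian: lowest address holds the least-significant byte.
Reassemble most-significant byte first: 4D 66 → 0x4D66.
0x4D66 = 19814.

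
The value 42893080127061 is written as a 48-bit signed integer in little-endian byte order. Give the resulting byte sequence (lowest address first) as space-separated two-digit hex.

55 E6 CD D2 02 27

42893080127061 in hexadecimal, padded to 48 bits, is 0x2702D2CDE655.
Split into bytes (most-significant first): 27 02 D2 CD E6 55.
Little-endian: lowest address holds the least-significant byte.
So at ascending addresses the bytes are 55 E6 CD D2 02 27.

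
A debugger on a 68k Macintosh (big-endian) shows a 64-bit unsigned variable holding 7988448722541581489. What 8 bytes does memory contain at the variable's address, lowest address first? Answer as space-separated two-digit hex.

7988448722541581489 in hexadecimal, padded to 64 bits, is 0x6EDCABC9DD8394B1.
Split into bytes (most-significant first): 6E DC AB C9 DD 83 94 B1.
In big-endian order the high byte comes first in memory.
So the memory order matches the most-significant-first order: 6E DC AB C9 DD 83 94 B1.

6E DC AB C9 DD 83 94 B1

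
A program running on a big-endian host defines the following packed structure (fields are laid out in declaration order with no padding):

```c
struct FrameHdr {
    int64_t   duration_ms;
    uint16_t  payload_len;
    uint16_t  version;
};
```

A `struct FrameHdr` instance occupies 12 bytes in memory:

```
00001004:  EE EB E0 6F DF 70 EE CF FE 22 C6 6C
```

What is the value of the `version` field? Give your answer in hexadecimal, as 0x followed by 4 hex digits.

0xC66C

`version` follows `duration_ms` (8 B), `payload_len` (2 B), so it starts at offset 8 + 2 = 10 and occupies 2 bytes.
Bytes at offsets 10..11: C6 6C.
Big-endian: lowest address holds the most-significant byte.
The bytes are already most-significant first: 0xC66C.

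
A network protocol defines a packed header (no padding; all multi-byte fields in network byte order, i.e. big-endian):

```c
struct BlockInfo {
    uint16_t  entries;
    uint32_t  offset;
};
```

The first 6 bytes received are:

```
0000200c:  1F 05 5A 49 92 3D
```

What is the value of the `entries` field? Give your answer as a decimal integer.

7941

`entries` is the first field, at byte offset 0, occupying 2 bytes.
Bytes at offsets 0..1: 1F 05.
In big-endian order the high byte comes first in memory.
The bytes are already most-significant first: 0x1F05.
0x1F05 = 7941.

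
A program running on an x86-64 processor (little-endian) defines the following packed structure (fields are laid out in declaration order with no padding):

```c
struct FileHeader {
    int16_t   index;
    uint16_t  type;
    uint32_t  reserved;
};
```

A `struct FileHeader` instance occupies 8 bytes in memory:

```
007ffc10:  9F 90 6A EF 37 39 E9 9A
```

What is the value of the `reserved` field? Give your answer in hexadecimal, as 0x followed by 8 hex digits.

`reserved` follows `index` (2 B), `type` (2 B), so it starts at offset 2 + 2 = 4 and occupies 4 bytes.
Bytes at offsets 4..7: 37 39 E9 9A.
Little-endian: lowest address holds the least-significant byte.
Reassemble most-significant byte first: 9A E9 39 37 → 0x9AE93937.

0x9AE93937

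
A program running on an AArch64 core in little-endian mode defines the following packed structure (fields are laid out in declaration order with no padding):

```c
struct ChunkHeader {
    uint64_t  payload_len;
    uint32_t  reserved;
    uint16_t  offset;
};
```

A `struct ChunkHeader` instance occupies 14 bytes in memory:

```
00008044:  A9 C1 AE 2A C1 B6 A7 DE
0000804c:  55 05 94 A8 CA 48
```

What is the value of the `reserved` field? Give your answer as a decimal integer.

2828272981

`reserved` follows `payload_len` (8 bytes), so it starts at byte offset 8 and occupies 4 bytes.
Bytes at offsets 8..11: 55 05 94 A8.
Little-endian stores the least-significant byte at the lowest address.
Reassemble most-significant byte first: A8 94 05 55 → 0xA8940555.
0xA8940555 = 2828272981.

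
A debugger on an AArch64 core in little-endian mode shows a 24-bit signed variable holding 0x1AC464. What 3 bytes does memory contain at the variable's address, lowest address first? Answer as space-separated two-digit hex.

Split into bytes (most-significant first): 1A C4 64.
Little-endian stores the least-significant byte at the lowest address.
So at ascending addresses the bytes are 64 C4 1A.

64 C4 1A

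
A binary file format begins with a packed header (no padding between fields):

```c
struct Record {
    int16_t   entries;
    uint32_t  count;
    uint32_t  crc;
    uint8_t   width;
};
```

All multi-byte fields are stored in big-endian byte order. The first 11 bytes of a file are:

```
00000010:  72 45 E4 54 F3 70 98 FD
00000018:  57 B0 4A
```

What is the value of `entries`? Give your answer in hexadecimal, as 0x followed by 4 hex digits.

`entries` is the first field, at byte offset 0, occupying 2 bytes.
Bytes at offsets 0..1: 72 45.
Big-endian: lowest address holds the most-significant byte.
The bytes are already most-significant first: 0x7245.

0x7245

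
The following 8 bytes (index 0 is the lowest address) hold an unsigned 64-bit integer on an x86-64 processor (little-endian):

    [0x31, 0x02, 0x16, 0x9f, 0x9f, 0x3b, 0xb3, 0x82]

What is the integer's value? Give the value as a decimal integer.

Little-endian stores the least-significant byte at the lowest address.
Reassemble most-significant byte first: 82 B3 3B 9F 9F 16 02 31 → 0x82B33B9F9F160231.
0x82B33B9F9F160231 = 9417936802516697649.

9417936802516697649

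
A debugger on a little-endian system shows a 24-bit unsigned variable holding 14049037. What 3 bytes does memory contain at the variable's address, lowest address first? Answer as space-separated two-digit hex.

0D 5F D6

14049037 in hexadecimal, padded to 24 bits, is 0xD65F0D.
Split into bytes (most-significant first): D6 5F 0D.
Little-endian: lowest address holds the least-significant byte.
So at ascending addresses the bytes are 0D 5F D6.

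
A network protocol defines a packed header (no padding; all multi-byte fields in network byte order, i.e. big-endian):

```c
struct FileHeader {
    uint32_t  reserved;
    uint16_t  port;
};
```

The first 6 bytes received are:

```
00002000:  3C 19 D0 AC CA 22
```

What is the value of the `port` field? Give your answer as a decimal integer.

`port` follows `reserved` (4 bytes), so it starts at byte offset 4 and occupies 2 bytes.
Bytes at offsets 4..5: CA 22.
In big-endian order the high byte comes first in memory.
The bytes are already most-significant first: 0xCA22.
0xCA22 = 51746.

51746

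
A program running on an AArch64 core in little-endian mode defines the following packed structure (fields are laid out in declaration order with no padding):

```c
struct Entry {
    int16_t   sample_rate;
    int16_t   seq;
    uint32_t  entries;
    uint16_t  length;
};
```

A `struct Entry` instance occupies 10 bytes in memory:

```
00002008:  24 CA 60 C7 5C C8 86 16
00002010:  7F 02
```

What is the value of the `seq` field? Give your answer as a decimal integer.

-14496

`seq` follows `sample_rate` (2 bytes), so it starts at byte offset 2 and occupies 2 bytes.
Bytes at offsets 2..3: 60 C7.
Little-endian: lowest address holds the least-significant byte.
Reassemble most-significant byte first: C7 60 → 0xC760.
Top bit is set, so as a signed 16-bit value this is 0xC760 − 2^16 = -14496.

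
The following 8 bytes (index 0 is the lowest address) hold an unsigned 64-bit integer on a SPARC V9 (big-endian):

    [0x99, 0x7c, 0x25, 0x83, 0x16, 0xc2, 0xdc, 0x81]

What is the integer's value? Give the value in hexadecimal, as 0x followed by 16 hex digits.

In big-endian order the high byte comes first in memory.
The bytes are already most-significant first: 0x997C258316C2DC81.

0x997C258316C2DC81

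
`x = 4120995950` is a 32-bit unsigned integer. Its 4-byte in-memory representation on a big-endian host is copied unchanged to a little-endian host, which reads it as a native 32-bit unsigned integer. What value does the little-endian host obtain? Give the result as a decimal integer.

4120995950 in 32-bit hexadecimal is 0xF5A1686E.
Stored big-endian, the bytes at ascending addresses are F5 A1 68 6E.
Read back as little-endian, the first byte is least significant, giving 0x6E68A1F5.
0x6E68A1F5 = 1852350965.

1852350965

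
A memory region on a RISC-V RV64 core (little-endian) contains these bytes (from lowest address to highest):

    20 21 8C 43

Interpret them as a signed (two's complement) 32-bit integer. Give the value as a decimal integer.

Little-endian: lowest address holds the least-significant byte.
Reassemble most-significant byte first: 43 8C 21 20 → 0x438C2120.
0x438C2120 = 1133256992.

1133256992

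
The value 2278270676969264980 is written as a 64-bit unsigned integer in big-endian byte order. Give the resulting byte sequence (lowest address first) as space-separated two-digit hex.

1F 9E 0B 1C 22 F1 17 54

2278270676969264980 in hexadecimal, padded to 64 bits, is 0x1F9E0B1C22F11754.
Split into bytes (most-significant first): 1F 9E 0B 1C 22 F1 17 54.
In big-endian order the high byte comes first in memory.
So the memory order matches the most-significant-first order: 1F 9E 0B 1C 22 F1 17 54.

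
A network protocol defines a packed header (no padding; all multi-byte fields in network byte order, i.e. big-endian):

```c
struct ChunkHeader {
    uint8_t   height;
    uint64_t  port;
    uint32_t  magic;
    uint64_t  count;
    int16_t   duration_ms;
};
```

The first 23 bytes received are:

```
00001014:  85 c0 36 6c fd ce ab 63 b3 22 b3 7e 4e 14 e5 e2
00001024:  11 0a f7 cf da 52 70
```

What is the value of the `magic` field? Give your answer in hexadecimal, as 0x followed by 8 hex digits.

0x22B37E4E

`magic` follows `height` (1 B), `port` (8 B), so it starts at offset 1 + 8 = 9 and occupies 4 bytes.
Bytes at offsets 9..12: 22 B3 7E 4E.
Big-endian: lowest address holds the most-significant byte.
The bytes are already most-significant first: 0x22B37E4E.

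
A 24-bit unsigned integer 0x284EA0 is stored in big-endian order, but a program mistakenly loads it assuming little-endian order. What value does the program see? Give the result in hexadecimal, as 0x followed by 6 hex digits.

0xA04E28

Stored big-endian, the bytes at ascending addresses are 28 4E A0.
Read back as little-endian, the first byte is least significant, giving 0xA04E28.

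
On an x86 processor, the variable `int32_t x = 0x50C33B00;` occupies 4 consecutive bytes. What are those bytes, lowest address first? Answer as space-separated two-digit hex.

Split into bytes (most-significant first): 50 C3 3B 00.
Little-endian: lowest address holds the least-significant byte.
So at ascending addresses the bytes are 00 3B C3 50.

00 3B C3 50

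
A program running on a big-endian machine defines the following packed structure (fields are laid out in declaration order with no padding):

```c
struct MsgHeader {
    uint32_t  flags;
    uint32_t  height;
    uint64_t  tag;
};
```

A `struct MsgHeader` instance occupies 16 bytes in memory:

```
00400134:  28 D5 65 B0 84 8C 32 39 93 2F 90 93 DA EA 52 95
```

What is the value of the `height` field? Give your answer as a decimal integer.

`height` follows `flags` (4 bytes), so it starts at byte offset 4 and occupies 4 bytes.
Bytes at offsets 4..7: 84 8C 32 39.
Big-endian: lowest address holds the most-significant byte.
The bytes are already most-significant first: 0x848C3239.
0x848C3239 = 2223780409.

2223780409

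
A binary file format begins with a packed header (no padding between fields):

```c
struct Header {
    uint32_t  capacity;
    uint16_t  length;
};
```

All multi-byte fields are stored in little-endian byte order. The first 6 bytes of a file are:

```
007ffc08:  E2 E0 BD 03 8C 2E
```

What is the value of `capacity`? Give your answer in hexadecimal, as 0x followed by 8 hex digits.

0x03BDE0E2

`capacity` is the first field, at byte offset 0, occupying 4 bytes.
Bytes at offsets 0..3: E2 E0 BD 03.
Little-endian stores the least-significant byte at the lowest address.
Reassemble most-significant byte first: 03 BD E0 E2 → 0x03BDE0E2.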